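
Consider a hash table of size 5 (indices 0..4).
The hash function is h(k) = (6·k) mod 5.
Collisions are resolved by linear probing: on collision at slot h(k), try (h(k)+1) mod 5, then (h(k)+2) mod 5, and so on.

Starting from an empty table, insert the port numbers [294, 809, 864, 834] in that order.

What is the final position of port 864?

1

294: h=4 => slot 4
809: h=4, probe 4,0 => slot 0
864: h=4, probe 4,0,1 => slot 1
834: h=4, probe 4,0,1,2 => slot 2
Table: [809, 864, 834, -, 294]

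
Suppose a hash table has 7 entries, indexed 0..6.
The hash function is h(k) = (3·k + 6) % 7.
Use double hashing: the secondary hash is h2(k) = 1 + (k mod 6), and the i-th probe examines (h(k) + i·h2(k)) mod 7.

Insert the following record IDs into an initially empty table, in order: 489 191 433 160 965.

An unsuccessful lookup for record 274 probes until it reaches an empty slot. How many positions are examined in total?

Insert 489: h=3, slot 3 empty -> index 3.
Insert 191: h=5, slot 5 empty -> index 5.
Insert 433: h=3, h2=2, slots 3,5 occupied -> index 0.
Insert 160: h=3, h2=5, slot 3 occupied -> index 1.
Insert 965: h=3, h2=6, slot 3 occupied -> index 2.
Table: [433, 160, 965, 489, ., 191, .]
Lookup 274: h=2, h2=5, probe 2,0,5,3,1,6 → slot 6 empty, not found.

6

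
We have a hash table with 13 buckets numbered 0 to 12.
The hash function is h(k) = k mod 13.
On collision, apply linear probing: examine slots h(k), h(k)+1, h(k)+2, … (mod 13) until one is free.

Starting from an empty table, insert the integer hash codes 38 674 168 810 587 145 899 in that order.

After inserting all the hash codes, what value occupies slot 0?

38: h=12 → slot 12
674: h=11 → slot 11
168: h=12, probe 12,0 → slot 0
810: h=4 → slot 4
587: h=2 → slot 2
145: h=2, probe 2,3 → slot 3
899: h=2, probe 2,3,4,5 → slot 5
Table: [168, _, 587, 145, 810, 899, _, _, _, _, _, 674, 38]

168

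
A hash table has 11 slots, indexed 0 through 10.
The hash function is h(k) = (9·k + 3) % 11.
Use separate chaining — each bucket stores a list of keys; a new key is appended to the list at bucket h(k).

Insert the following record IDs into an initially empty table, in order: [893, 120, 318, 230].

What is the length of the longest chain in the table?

3

Insert 893: h=10, bucket 10 empty → new chain.
Insert 120: h=5, bucket 5 empty → new chain.
Insert 318: h=5, bucket 5 nonempty → append to chain.
Insert 230: h=5, bucket 5 nonempty → append to chain.
Final buckets:
0: ∅
1: ∅
2: ∅
3: ∅
4: ∅
5: 120 -> 318 -> 230
6: ∅
7: ∅
8: ∅
9: ∅
10: 893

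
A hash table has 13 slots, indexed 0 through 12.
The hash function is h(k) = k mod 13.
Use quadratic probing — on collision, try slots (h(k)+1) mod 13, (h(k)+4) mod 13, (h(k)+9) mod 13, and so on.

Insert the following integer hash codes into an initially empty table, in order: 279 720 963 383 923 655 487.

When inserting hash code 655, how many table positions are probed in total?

3

279: h=6 → slot 6
720: h=5 → slot 5
963: h=1 → slot 1
383: h=6, probe 6,7 → slot 7
923: h=0 → slot 0
655: h=5, probe 5,6,9 → slot 9
487: h=6, probe 6,7,10 → slot 10
Table: [923, 963, ., ., ., 720, 279, 383, ., 655, 487, ., .]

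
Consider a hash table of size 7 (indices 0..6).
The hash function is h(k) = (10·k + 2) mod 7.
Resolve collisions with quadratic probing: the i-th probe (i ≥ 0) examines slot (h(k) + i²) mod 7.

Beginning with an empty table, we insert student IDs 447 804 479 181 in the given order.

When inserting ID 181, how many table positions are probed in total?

447: h=6 => slot 6
804: h=6, probe 6,0 => slot 0
479: h=4 => slot 4
181: h=6, probe 6,0,3 => slot 3
Table: [804, —, —, 181, 479, —, 447]

3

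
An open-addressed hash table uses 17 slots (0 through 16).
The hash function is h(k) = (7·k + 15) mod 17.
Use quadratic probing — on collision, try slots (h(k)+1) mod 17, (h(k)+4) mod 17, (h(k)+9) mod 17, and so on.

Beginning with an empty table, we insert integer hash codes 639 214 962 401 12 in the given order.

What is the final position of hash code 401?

9

639: h=0 -> slot 0
214: h=0, probe 0,1 -> slot 1
962: h=0, probe 0,1,4 -> slot 4
401: h=0, probe 0,1,4,9 -> slot 9
12: h=14 -> slot 14
Table: [639, 214, _, _, 962, _, _, _, _, 401, _, _, _, _, 12, _, _]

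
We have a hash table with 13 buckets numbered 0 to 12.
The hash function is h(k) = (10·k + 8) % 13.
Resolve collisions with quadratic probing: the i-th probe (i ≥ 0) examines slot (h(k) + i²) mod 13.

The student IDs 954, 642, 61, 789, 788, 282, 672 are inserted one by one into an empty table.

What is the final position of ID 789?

11

954 hashes to 6; slot 6 is free -> place at 6.
642 hashes to 6; 6 taken -> place at 7.
61 hashes to 7; 7 taken -> place at 8.
789 hashes to 7; 7,8 taken -> place at 11.
788 hashes to 10; slot 10 is free -> place at 10.
282 hashes to 7; 7,8,11 taken -> place at 3.
672 hashes to 7; 7,8,11,3,10,6 taken -> place at 4.
Table: [_, _, _, 282, 672, _, 954, 642, 61, _, 788, 789, _]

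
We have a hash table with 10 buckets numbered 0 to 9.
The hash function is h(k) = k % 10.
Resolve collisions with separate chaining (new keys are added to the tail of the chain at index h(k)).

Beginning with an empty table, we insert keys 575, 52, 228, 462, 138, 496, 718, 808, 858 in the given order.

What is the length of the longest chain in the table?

5

Insert 575: h=5, bucket 5 empty → new chain.
Insert 52: h=2, bucket 2 empty → new chain.
Insert 228: h=8, bucket 8 empty → new chain.
Insert 462: h=2, bucket 2 nonempty → append to chain.
Insert 138: h=8, bucket 8 nonempty → append to chain.
Insert 496: h=6, bucket 6 empty → new chain.
Insert 718: h=8, bucket 8 nonempty → append to chain.
Insert 808: h=8, bucket 8 nonempty → append to chain.
Insert 858: h=8, bucket 8 nonempty → append to chain.
Final buckets:
0: ∅
1: ∅
2: 52 -> 462
3: ∅
4: ∅
5: 575
6: 496
7: ∅
8: 228 -> 138 -> 718 -> 808 -> 858
9: ∅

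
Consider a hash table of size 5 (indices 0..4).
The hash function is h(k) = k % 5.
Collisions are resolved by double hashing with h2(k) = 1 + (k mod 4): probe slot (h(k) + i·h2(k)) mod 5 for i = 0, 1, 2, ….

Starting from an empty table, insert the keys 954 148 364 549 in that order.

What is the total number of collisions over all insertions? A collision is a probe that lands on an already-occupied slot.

954 hashes to 4; slot 4 is free → place at 4.
148 hashes to 3; slot 3 is free → place at 3.
364 hashes to 4, h2=1; 4 taken → place at 0.
549 hashes to 4, h2=2; 4 taken → place at 1.
Table: [364, 549, ., 148, 954]

2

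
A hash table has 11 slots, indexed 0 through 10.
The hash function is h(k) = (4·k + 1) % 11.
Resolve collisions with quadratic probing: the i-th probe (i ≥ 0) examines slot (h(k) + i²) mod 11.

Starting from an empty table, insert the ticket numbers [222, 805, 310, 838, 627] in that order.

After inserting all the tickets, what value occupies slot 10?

222 hashes to 9; slot 9 is free → place at 9.
805 hashes to 9; 9 taken → place at 10.
310 hashes to 9; 9,10 taken → place at 2.
838 hashes to 9; 9,10,2 taken → place at 7.
627 hashes to 1; slot 1 is free → place at 1.
Table: [—, 627, 310, —, —, —, —, 838, —, 222, 805]

805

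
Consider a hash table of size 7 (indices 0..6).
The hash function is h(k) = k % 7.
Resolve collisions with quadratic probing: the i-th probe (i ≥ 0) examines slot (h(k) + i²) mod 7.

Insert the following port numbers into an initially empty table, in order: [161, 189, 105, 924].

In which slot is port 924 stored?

2

161 hashes to 0; slot 0 is free → place at 0.
189 hashes to 0; 0 taken → place at 1.
105 hashes to 0; 0,1 taken → place at 4.
924 hashes to 0; 0,1,4 taken → place at 2.
Table: [161, 189, 924, _, 105, _, _]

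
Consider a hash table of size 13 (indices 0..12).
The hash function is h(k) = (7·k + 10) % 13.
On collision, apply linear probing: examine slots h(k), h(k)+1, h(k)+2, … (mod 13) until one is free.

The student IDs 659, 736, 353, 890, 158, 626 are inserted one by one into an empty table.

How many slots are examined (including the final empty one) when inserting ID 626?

5

659: h=8 => slot 8
736: h=1 => slot 1
353: h=11 => slot 11
890: h=0 => slot 0
158: h=11, probe 11,12 => slot 12
626: h=11, probe 11,12,0,1,2 => slot 2
Table: [890, 736, 626, ∅, ∅, ∅, ∅, ∅, 659, ∅, ∅, 353, 158]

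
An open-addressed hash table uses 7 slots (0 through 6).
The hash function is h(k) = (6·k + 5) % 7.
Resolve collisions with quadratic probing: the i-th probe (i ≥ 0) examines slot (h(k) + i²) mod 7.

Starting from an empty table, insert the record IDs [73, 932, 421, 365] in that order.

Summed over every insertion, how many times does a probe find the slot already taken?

Insert 73: h=2, slot 2 empty => index 2.
Insert 932: h=4, slot 4 empty => index 4.
Insert 421: h=4, slot 4 occupied => index 5.
Insert 365: h=4, slots 4,5 occupied => index 1.
Table: [-, 365, 73, -, 932, 421, -]

3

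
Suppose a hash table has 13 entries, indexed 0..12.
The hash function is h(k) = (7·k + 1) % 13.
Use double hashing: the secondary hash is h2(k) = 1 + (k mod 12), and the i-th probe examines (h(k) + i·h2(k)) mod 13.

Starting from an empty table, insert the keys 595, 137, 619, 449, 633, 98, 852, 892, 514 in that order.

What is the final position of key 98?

595 hashes to 6; slot 6 is free -> place at 6.
137 hashes to 11; slot 11 is free -> place at 11.
619 hashes to 5; slot 5 is free -> place at 5.
449 hashes to 11, h2=6; 11 taken -> place at 4.
633 hashes to 12; slot 12 is free -> place at 12.
98 hashes to 11, h2=3; 11 taken -> place at 1.
852 hashes to 11, h2=1; 11,12 taken -> place at 0.
892 hashes to 5, h2=5; 5 taken -> place at 10.
514 hashes to 11, h2=11; 11 taken -> place at 9.
Table: [852, 98, ∅, ∅, 449, 619, 595, ∅, ∅, 514, 892, 137, 633]

1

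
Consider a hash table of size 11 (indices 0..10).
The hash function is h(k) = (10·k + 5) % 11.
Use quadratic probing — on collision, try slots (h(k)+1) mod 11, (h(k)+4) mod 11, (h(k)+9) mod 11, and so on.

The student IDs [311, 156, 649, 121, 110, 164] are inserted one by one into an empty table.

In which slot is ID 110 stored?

9

311 hashes to 2; slot 2 is free => place at 2.
156 hashes to 3; slot 3 is free => place at 3.
649 hashes to 5; slot 5 is free => place at 5.
121 hashes to 5; 5 taken => place at 6.
110 hashes to 5; 5,6 taken => place at 9.
164 hashes to 6; 6 taken => place at 7.
Table: [∅, ∅, 311, 156, ∅, 649, 121, 164, ∅, 110, ∅]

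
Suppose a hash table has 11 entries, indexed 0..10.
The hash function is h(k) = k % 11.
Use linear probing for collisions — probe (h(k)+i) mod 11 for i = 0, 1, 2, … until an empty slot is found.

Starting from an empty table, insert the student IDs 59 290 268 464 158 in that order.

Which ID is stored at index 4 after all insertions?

Insert 59: h=4, slot 4 empty → index 4.
Insert 290: h=4, slot 4 occupied → index 5.
Insert 268: h=4, slots 4,5 occupied → index 6.
Insert 464: h=2, slot 2 empty → index 2.
Insert 158: h=4, slots 4,5,6 occupied → index 7.
Table: [-, -, 464, -, 59, 290, 268, 158, -, -, -]

59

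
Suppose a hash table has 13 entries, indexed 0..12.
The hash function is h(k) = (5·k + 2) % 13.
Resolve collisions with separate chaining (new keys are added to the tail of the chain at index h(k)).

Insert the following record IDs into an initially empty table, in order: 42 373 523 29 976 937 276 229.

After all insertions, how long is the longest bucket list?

42 -> bucket 4
373 -> bucket 8
523 -> bucket 4 (collision)
29 -> bucket 4 (collision)
976 -> bucket 7
937 -> bucket 7 (collision)
276 -> bucket 4 (collision)
229 -> bucket 3
Final buckets:
0: —
1: —
2: —
3: 229
4: 42 -> 523 -> 29 -> 276
5: —
6: —
7: 976 -> 937
8: 373
9: —
10: —
11: —
12: —

4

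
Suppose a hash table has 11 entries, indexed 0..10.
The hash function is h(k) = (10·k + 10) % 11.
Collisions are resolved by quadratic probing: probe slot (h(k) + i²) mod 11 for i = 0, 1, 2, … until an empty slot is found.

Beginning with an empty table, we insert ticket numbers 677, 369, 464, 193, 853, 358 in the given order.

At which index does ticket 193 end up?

Insert 677: h=4, slot 4 empty => index 4.
Insert 369: h=4, slot 4 occupied => index 5.
Insert 464: h=8, slot 8 empty => index 8.
Insert 193: h=4, slots 4,5,8 occupied => index 2.
Insert 853: h=4, slots 4,5,8,2 occupied => index 9.
Insert 358: h=4, slots 4,5,8,2,9 occupied => index 7.
Table: [-, -, 193, -, 677, 369, -, 358, 464, 853, -]

2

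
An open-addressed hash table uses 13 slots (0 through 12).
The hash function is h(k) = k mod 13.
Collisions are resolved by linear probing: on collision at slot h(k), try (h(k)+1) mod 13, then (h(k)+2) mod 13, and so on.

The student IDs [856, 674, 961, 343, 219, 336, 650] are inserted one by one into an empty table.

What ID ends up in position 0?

856: h=11 -> slot 11
674: h=11, probe 11,12 -> slot 12
961: h=12, probe 12,0 -> slot 0
343: h=5 -> slot 5
219: h=11, probe 11,12,0,1 -> slot 1
336: h=11, probe 11,12,0,1,2 -> slot 2
650: h=0, probe 0,1,2,3 -> slot 3
Table: [961, 219, 336, 650, _, 343, _, _, _, _, _, 856, 674]

961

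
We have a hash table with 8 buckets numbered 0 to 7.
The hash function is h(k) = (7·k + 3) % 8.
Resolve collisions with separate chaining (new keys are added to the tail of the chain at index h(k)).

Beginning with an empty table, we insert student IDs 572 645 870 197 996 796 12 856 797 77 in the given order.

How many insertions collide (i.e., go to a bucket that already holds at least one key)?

Insert 572: h=7, bucket 7 empty → new chain.
Insert 645: h=6, bucket 6 empty → new chain.
Insert 870: h=5, bucket 5 empty → new chain.
Insert 197: h=6, bucket 6 nonempty → append to chain.
Insert 996: h=7, bucket 7 nonempty → append to chain.
Insert 796: h=7, bucket 7 nonempty → append to chain.
Insert 12: h=7, bucket 7 nonempty → append to chain.
Insert 856: h=3, bucket 3 empty → new chain.
Insert 797: h=6, bucket 6 nonempty → append to chain.
Insert 77: h=6, bucket 6 nonempty → append to chain.
Final buckets:
0: .
1: .
2: .
3: 856
4: .
5: 870
6: 645 -> 197 -> 797 -> 77
7: 572 -> 996 -> 796 -> 12

6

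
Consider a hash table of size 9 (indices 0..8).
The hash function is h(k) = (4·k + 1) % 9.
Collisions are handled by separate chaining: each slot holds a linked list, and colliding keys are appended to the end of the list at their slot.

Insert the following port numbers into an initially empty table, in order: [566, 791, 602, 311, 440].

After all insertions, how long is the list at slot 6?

566 → bucket 6
791 → bucket 6 (collision)
602 → bucket 6 (collision)
311 → bucket 3
440 → bucket 6 (collision)
Final buckets:
0: ∅
1: ∅
2: ∅
3: 311
4: ∅
5: ∅
6: 566 -> 791 -> 602 -> 440
7: ∅
8: ∅

4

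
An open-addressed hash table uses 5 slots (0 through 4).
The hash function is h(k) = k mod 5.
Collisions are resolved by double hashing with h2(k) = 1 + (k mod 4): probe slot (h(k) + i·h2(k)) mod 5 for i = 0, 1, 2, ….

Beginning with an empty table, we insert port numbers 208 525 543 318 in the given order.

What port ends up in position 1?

208 hashes to 3; slot 3 is free -> place at 3.
525 hashes to 0; slot 0 is free -> place at 0.
543 hashes to 3, h2=4; 3 taken -> place at 2.
318 hashes to 3, h2=3; 3 taken -> place at 1.
Table: [525, 318, 543, 208, .]

318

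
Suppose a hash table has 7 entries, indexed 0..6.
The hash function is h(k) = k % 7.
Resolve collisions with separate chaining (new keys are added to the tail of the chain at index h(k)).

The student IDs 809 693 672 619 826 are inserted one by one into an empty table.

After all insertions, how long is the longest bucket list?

Insert 809: h=4, bucket 4 empty -> new chain.
Insert 693: h=0, bucket 0 empty -> new chain.
Insert 672: h=0, bucket 0 nonempty -> append to chain.
Insert 619: h=3, bucket 3 empty -> new chain.
Insert 826: h=0, bucket 0 nonempty -> append to chain.
Final buckets:
0: 693 -> 672 -> 826
1: .
2: .
3: 619
4: 809
5: .
6: .

3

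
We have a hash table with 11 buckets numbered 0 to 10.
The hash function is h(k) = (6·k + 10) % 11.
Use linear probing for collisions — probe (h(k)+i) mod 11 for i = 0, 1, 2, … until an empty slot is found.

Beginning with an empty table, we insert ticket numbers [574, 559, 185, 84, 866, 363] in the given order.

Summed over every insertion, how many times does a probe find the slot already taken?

574 hashes to 0; slot 0 is free => place at 0.
559 hashes to 9; slot 9 is free => place at 9.
185 hashes to 9; 9 taken => place at 10.
84 hashes to 8; slot 8 is free => place at 8.
866 hashes to 3; slot 3 is free => place at 3.
363 hashes to 10; 10,0 taken => place at 1.
Table: [574, 363, -, 866, -, -, -, -, 84, 559, 185]

3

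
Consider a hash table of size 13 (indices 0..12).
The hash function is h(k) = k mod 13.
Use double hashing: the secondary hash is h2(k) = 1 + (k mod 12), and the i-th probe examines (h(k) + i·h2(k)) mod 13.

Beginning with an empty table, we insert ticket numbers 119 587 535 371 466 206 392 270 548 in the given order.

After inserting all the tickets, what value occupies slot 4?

206

119: h=2 → slot 2
587: h=2, h2=12, probe 2,1 → slot 1
535: h=2, h2=8, probe 2,10 → slot 10
371: h=7 → slot 7
466: h=11 → slot 11
206: h=11, h2=3, probe 11,1,4 → slot 4
392: h=2, h2=9, probe 2,11,7,3 → slot 3
270: h=10, h2=7, probe 10,4,11,5 → slot 5
548: h=2, h2=9, probe 2,11,7,3,12 → slot 12
Table: [_, 587, 119, 392, 206, 270, _, 371, _, _, 535, 466, 548]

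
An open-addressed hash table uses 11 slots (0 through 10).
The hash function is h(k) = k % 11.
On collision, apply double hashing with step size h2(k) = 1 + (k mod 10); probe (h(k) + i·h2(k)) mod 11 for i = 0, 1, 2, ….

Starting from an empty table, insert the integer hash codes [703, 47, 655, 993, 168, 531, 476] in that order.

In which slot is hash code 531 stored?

5

Insert 703: h=10, slot 10 empty → index 10.
Insert 47: h=3, slot 3 empty → index 3.
Insert 655: h=6, slot 6 empty → index 6.
Insert 993: h=3, h2=4, slot 3 occupied → index 7.
Insert 168: h=3, h2=9, slot 3 occupied → index 1.
Insert 531: h=3, h2=2, slot 3 occupied → index 5.
Insert 476: h=3, h2=7, slots 3,10,6 occupied → index 2.
Table: [∅, 168, 476, 47, ∅, 531, 655, 993, ∅, ∅, 703]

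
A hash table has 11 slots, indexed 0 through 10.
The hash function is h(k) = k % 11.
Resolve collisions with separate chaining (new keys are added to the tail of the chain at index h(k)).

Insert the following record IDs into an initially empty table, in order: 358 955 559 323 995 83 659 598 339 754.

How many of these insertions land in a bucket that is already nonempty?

Insert 358: h=6, bucket 6 empty → new chain.
Insert 955: h=9, bucket 9 empty → new chain.
Insert 559: h=9, bucket 9 nonempty → append to chain.
Insert 323: h=4, bucket 4 empty → new chain.
Insert 995: h=5, bucket 5 empty → new chain.
Insert 83: h=6, bucket 6 nonempty → append to chain.
Insert 659: h=10, bucket 10 empty → new chain.
Insert 598: h=4, bucket 4 nonempty → append to chain.
Insert 339: h=9, bucket 9 nonempty → append to chain.
Insert 754: h=6, bucket 6 nonempty → append to chain.
Final buckets:
0: —
1: —
2: —
3: —
4: 323 -> 598
5: 995
6: 358 -> 83 -> 754
7: —
8: —
9: 955 -> 559 -> 339
10: 659

5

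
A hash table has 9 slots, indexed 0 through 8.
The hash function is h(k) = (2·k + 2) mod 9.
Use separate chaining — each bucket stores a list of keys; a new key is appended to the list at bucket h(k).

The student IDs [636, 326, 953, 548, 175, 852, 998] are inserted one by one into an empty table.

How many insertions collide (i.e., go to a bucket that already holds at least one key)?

3

Insert 636: h=5, bucket 5 empty -> new chain.
Insert 326: h=6, bucket 6 empty -> new chain.
Insert 953: h=0, bucket 0 empty -> new chain.
Insert 548: h=0, bucket 0 nonempty -> append to chain.
Insert 175: h=1, bucket 1 empty -> new chain.
Insert 852: h=5, bucket 5 nonempty -> append to chain.
Insert 998: h=0, bucket 0 nonempty -> append to chain.
Final buckets:
0: 953 -> 548 -> 998
1: 175
2: .
3: .
4: .
5: 636 -> 852
6: 326
7: .
8: .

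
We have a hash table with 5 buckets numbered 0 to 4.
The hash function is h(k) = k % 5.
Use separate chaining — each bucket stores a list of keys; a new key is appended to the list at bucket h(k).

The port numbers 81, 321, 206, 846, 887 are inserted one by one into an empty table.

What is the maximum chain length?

4

Insert 81: h=1, bucket 1 empty → new chain.
Insert 321: h=1, bucket 1 nonempty → append to chain.
Insert 206: h=1, bucket 1 nonempty → append to chain.
Insert 846: h=1, bucket 1 nonempty → append to chain.
Insert 887: h=2, bucket 2 empty → new chain.
Final buckets:
0: -
1: 81 -> 321 -> 206 -> 846
2: 887
3: -
4: -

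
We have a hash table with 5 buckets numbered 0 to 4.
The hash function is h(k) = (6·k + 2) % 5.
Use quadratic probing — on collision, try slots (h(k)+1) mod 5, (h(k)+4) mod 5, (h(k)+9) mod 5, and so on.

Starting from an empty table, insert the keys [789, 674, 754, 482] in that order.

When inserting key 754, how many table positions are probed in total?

3

789 hashes to 1; slot 1 is free -> place at 1.
674 hashes to 1; 1 taken -> place at 2.
754 hashes to 1; 1,2 taken -> place at 0.
482 hashes to 4; slot 4 is free -> place at 4.
Table: [754, 789, 674, _, 482]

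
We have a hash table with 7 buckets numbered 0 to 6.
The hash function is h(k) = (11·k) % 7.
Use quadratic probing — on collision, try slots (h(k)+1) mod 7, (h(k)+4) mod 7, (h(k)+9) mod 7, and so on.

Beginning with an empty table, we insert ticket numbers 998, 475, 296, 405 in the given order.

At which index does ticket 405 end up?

4

998: h=2 -> slot 2
475: h=3 -> slot 3
296: h=1 -> slot 1
405: h=3, probe 3,4 -> slot 4
Table: [_, 296, 998, 475, 405, _, _]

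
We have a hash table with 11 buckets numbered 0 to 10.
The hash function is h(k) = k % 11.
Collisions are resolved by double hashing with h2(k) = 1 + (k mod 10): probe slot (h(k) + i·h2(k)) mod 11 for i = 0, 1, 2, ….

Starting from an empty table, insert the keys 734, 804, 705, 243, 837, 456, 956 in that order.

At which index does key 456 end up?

734 hashes to 8; slot 8 is free → place at 8.
804 hashes to 1; slot 1 is free → place at 1.
705 hashes to 1, h2=6; 1 taken → place at 7.
243 hashes to 1, h2=4; 1 taken → place at 5.
837 hashes to 1, h2=8; 1 taken → place at 9.
456 hashes to 5, h2=7; 5,1,8 taken → place at 4.
956 hashes to 10; slot 10 is free → place at 10.
Table: [_, 804, _, _, 456, 243, _, 705, 734, 837, 956]

4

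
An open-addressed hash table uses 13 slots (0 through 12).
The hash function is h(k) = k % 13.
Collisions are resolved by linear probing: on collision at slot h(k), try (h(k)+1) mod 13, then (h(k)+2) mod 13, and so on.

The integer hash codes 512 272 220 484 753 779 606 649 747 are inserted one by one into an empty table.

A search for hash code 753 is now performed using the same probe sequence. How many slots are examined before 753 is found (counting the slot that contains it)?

3

Insert 512: h=5, slot 5 empty => index 5.
Insert 272: h=12, slot 12 empty => index 12.
Insert 220: h=12, slot 12 occupied => index 0.
Insert 484: h=3, slot 3 empty => index 3.
Insert 753: h=12, slots 12,0 occupied => index 1.
Insert 779: h=12, slots 12,0,1 occupied => index 2.
Insert 606: h=8, slot 8 empty => index 8.
Insert 649: h=12, slots 12,0,1,2,3 occupied => index 4.
Insert 747: h=6, slot 6 empty => index 6.
Table: [220, 753, 779, 484, 649, 512, 747, ∅, 606, ∅, ∅, ∅, 272]
Lookup 753: h=12, probe 12,0,1 → found at 1.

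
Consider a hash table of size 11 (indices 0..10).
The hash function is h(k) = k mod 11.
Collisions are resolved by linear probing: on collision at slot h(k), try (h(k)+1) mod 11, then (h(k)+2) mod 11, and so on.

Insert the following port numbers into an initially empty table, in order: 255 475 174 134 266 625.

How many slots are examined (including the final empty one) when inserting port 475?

Insert 255: h=2, slot 2 empty -> index 2.
Insert 475: h=2, slot 2 occupied -> index 3.
Insert 174: h=9, slot 9 empty -> index 9.
Insert 134: h=2, slots 2,3 occupied -> index 4.
Insert 266: h=2, slots 2,3,4 occupied -> index 5.
Insert 625: h=9, slot 9 occupied -> index 10.
Table: [∅, ∅, 255, 475, 134, 266, ∅, ∅, ∅, 174, 625]

2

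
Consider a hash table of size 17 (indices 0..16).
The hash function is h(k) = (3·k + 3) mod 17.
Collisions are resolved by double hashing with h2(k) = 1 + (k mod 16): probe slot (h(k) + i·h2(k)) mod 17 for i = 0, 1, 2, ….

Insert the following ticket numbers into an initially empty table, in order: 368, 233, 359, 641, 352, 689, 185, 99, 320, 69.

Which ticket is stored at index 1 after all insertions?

69

368 hashes to 2; slot 2 is free => place at 2.
233 hashes to 5; slot 5 is free => place at 5.
359 hashes to 9; slot 9 is free => place at 9.
641 hashes to 5, h2=2; 5 taken => place at 7.
352 hashes to 5, h2=1; 5 taken => place at 6.
689 hashes to 13; slot 13 is free => place at 13.
185 hashes to 14; slot 14 is free => place at 14.
99 hashes to 11; slot 11 is free => place at 11.
320 hashes to 11, h2=1; 11 taken => place at 12.
69 hashes to 6, h2=6; 6,12 taken => place at 1.
Table: [., 69, 368, ., ., 233, 352, 641, ., 359, ., 99, 320, 689, 185, ., .]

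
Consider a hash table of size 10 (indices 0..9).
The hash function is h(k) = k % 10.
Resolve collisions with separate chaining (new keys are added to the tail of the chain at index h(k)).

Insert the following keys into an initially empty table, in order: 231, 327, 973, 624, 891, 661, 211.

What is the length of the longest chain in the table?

4

231 → bucket 1
327 → bucket 7
973 → bucket 3
624 → bucket 4
891 → bucket 1 (collision)
661 → bucket 1 (collision)
211 → bucket 1 (collision)
Final buckets:
0: ∅
1: 231 -> 891 -> 661 -> 211
2: ∅
3: 973
4: 624
5: ∅
6: ∅
7: 327
8: ∅
9: ∅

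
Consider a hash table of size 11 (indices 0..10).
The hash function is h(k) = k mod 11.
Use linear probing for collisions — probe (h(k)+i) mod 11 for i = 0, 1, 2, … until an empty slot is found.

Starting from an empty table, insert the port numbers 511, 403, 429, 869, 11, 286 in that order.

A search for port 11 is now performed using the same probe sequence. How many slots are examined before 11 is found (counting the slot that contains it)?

Insert 511: h=5, slot 5 empty → index 5.
Insert 403: h=7, slot 7 empty → index 7.
Insert 429: h=0, slot 0 empty → index 0.
Insert 869: h=0, slot 0 occupied → index 1.
Insert 11: h=0, slots 0,1 occupied → index 2.
Insert 286: h=0, slots 0,1,2 occupied → index 3.
Table: [429, 869, 11, 286, ., 511, ., 403, ., ., .]
Lookup 11: h=0, probe 0,1,2 → found at 2.

3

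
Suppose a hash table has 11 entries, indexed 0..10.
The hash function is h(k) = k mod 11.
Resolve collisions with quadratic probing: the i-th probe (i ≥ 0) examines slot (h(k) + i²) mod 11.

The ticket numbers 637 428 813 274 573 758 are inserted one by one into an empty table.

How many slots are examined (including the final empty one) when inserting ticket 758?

5

Insert 637: h=10, slot 10 empty → index 10.
Insert 428: h=10, slot 10 occupied → index 0.
Insert 813: h=10, slots 10,0 occupied → index 3.
Insert 274: h=10, slots 10,0,3 occupied → index 8.
Insert 573: h=1, slot 1 empty → index 1.
Insert 758: h=10, slots 10,0,3,8 occupied → index 4.
Table: [428, 573, -, 813, 758, -, -, -, 274, -, 637]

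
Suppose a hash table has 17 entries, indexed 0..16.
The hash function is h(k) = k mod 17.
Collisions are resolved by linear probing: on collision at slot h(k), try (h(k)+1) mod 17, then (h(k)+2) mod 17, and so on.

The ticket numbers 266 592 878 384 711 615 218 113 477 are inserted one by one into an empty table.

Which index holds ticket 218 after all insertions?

16

Insert 266: h=11, slot 11 empty => index 11.
Insert 592: h=14, slot 14 empty => index 14.
Insert 878: h=11, slot 11 occupied => index 12.
Insert 384: h=10, slot 10 empty => index 10.
Insert 711: h=14, slot 14 occupied => index 15.
Insert 615: h=3, slot 3 empty => index 3.
Insert 218: h=14, slots 14,15 occupied => index 16.
Insert 113: h=11, slots 11,12 occupied => index 13.
Insert 477: h=1, slot 1 empty => index 1.
Table: [., 477, ., 615, ., ., ., ., ., ., 384, 266, 878, 113, 592, 711, 218]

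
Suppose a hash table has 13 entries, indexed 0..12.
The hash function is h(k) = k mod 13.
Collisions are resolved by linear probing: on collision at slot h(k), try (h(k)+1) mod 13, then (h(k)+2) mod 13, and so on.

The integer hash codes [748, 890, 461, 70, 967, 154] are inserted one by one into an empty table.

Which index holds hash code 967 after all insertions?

9

Insert 748: h=7, slot 7 empty -> index 7.
Insert 890: h=6, slot 6 empty -> index 6.
Insert 461: h=6, slots 6,7 occupied -> index 8.
Insert 70: h=5, slot 5 empty -> index 5.
Insert 967: h=5, slots 5,6,7,8 occupied -> index 9.
Insert 154: h=11, slot 11 empty -> index 11.
Table: [—, —, —, —, —, 70, 890, 748, 461, 967, —, 154, —]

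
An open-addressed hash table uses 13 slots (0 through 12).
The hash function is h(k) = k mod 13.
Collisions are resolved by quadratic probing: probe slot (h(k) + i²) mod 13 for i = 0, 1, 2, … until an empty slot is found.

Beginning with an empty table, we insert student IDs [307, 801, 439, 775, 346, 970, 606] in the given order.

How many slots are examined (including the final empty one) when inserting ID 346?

4

307 hashes to 8; slot 8 is free → place at 8.
801 hashes to 8; 8 taken → place at 9.
439 hashes to 10; slot 10 is free → place at 10.
775 hashes to 8; 8,9 taken → place at 12.
346 hashes to 8; 8,9,12 taken → place at 4.
970 hashes to 8; 8,9,12,4 taken → place at 11.
606 hashes to 8; 8,9,12,4,11 taken → place at 7.
Table: [., ., ., ., 346, ., ., 606, 307, 801, 439, 970, 775]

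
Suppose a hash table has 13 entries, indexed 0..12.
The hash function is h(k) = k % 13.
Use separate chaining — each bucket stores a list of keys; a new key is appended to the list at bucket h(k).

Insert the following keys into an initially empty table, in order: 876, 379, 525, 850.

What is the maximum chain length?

3

876 → bucket 5
379 → bucket 2
525 → bucket 5 (collision)
850 → bucket 5 (collision)
Final buckets:
0: .
1: .
2: 379
3: .
4: .
5: 876 -> 525 -> 850
6: .
7: .
8: .
9: .
10: .
11: .
12: .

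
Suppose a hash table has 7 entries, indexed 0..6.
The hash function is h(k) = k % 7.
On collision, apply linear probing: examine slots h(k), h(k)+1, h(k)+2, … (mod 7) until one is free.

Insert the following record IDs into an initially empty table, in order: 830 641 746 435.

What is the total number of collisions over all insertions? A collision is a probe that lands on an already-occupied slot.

Insert 830: h=4, slot 4 empty => index 4.
Insert 641: h=4, slot 4 occupied => index 5.
Insert 746: h=4, slots 4,5 occupied => index 6.
Insert 435: h=1, slot 1 empty => index 1.
Table: [∅, 435, ∅, ∅, 830, 641, 746]

3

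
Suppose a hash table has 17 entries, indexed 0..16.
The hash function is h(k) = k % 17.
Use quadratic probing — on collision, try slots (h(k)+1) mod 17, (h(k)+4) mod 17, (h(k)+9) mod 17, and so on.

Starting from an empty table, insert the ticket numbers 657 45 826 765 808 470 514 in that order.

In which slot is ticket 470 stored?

657 hashes to 11; slot 11 is free -> place at 11.
45 hashes to 11; 11 taken -> place at 12.
826 hashes to 10; slot 10 is free -> place at 10.
765 hashes to 0; slot 0 is free -> place at 0.
808 hashes to 9; slot 9 is free -> place at 9.
470 hashes to 11; 11,12 taken -> place at 15.
514 hashes to 4; slot 4 is free -> place at 4.
Table: [765, _, _, _, 514, _, _, _, _, 808, 826, 657, 45, _, _, 470, _]

15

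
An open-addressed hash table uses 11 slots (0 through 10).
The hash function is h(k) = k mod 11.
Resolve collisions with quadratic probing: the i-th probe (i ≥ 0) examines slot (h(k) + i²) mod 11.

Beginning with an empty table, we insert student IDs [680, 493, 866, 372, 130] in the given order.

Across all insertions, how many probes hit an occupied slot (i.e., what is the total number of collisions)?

680: h=9 -> slot 9
493: h=9, probe 9,10 -> slot 10
866: h=8 -> slot 8
372: h=9, probe 9,10,2 -> slot 2
130: h=9, probe 9,10,2,7 -> slot 7
Table: [∅, ∅, 372, ∅, ∅, ∅, ∅, 130, 866, 680, 493]

6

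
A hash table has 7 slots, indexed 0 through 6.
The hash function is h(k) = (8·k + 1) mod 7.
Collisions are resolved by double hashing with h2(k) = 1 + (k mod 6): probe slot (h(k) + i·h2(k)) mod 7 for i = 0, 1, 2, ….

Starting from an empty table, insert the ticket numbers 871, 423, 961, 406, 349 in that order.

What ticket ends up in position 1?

423

871 hashes to 4; slot 4 is free -> place at 4.
423 hashes to 4, h2=4; 4 taken -> place at 1.
961 hashes to 3; slot 3 is free -> place at 3.
406 hashes to 1, h2=5; 1 taken -> place at 6.
349 hashes to 0; slot 0 is free -> place at 0.
Table: [349, 423, ., 961, 871, ., 406]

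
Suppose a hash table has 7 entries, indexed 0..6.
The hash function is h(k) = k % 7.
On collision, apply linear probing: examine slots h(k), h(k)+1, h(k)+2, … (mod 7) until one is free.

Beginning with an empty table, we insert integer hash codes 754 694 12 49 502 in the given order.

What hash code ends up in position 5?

754

754 hashes to 5; slot 5 is free => place at 5.
694 hashes to 1; slot 1 is free => place at 1.
12 hashes to 5; 5 taken => place at 6.
49 hashes to 0; slot 0 is free => place at 0.
502 hashes to 5; 5,6,0,1 taken => place at 2.
Table: [49, 694, 502, —, —, 754, 12]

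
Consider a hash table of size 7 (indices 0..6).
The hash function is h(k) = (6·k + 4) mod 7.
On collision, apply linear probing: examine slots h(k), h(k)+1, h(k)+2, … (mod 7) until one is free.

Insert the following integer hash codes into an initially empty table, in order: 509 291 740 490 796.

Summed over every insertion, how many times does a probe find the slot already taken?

5

509 hashes to 6; slot 6 is free -> place at 6.
291 hashes to 0; slot 0 is free -> place at 0.
740 hashes to 6; 6,0 taken -> place at 1.
490 hashes to 4; slot 4 is free -> place at 4.
796 hashes to 6; 6,0,1 taken -> place at 2.
Table: [291, 740, 796, -, 490, -, 509]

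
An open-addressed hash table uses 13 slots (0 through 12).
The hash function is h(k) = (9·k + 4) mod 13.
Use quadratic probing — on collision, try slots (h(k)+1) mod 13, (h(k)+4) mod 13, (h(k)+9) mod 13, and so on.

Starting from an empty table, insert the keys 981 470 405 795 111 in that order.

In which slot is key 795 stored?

Insert 981: h=6, slot 6 empty -> index 6.
Insert 470: h=9, slot 9 empty -> index 9.
Insert 405: h=9, slot 9 occupied -> index 10.
Insert 795: h=9, slots 9,10 occupied -> index 0.
Insert 111: h=2, slot 2 empty -> index 2.
Table: [795, ., 111, ., ., ., 981, ., ., 470, 405, ., .]

0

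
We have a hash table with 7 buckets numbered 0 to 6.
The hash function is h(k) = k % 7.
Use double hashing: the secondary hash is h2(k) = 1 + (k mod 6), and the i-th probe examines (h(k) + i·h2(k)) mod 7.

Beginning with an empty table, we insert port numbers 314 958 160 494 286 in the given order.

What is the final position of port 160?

314 hashes to 6; slot 6 is free -> place at 6.
958 hashes to 6, h2=5; 6 taken -> place at 4.
160 hashes to 6, h2=5; 6,4 taken -> place at 2.
494 hashes to 4, h2=3; 4 taken -> place at 0.
286 hashes to 6, h2=5; 6,4,2,0 taken -> place at 5.
Table: [494, -, 160, -, 958, 286, 314]

2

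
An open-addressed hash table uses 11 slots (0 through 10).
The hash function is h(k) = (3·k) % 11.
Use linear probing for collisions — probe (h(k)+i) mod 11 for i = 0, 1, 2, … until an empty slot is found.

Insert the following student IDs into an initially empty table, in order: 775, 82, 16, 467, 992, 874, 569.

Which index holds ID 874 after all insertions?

Insert 775: h=4, slot 4 empty → index 4.
Insert 82: h=4, slot 4 occupied → index 5.
Insert 16: h=4, slots 4,5 occupied → index 6.
Insert 467: h=4, slots 4,5,6 occupied → index 7.
Insert 992: h=6, slots 6,7 occupied → index 8.
Insert 874: h=4, slots 4,5,6,7,8 occupied → index 9.
Insert 569: h=2, slot 2 empty → index 2.
Table: [., ., 569, ., 775, 82, 16, 467, 992, 874, .]

9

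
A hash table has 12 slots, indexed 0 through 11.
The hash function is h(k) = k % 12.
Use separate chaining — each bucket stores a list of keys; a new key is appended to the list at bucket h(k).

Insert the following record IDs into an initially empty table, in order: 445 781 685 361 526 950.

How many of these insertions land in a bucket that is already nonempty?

Insert 445: h=1, bucket 1 empty → new chain.
Insert 781: h=1, bucket 1 nonempty → append to chain.
Insert 685: h=1, bucket 1 nonempty → append to chain.
Insert 361: h=1, bucket 1 nonempty → append to chain.
Insert 526: h=10, bucket 10 empty → new chain.
Insert 950: h=2, bucket 2 empty → new chain.
Final buckets:
0: ∅
1: 445 -> 781 -> 685 -> 361
2: 950
3: ∅
4: ∅
5: ∅
6: ∅
7: ∅
8: ∅
9: ∅
10: 526
11: ∅

3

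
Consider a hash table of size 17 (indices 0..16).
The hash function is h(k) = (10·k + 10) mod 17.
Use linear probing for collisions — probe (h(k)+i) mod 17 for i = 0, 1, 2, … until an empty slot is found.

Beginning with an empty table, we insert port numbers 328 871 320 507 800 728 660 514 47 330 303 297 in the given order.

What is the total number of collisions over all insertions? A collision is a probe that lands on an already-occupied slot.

20

Insert 328: h=9, slot 9 empty => index 9.
Insert 871: h=16, slot 16 empty => index 16.
Insert 320: h=14, slot 14 empty => index 14.
Insert 507: h=14, slot 14 occupied => index 15.
Insert 800: h=3, slot 3 empty => index 3.
Insert 728: h=14, slots 14,15,16 occupied => index 0.
Insert 660: h=14, slots 14,15,16,0 occupied => index 1.
Insert 514: h=16, slots 16,0,1 occupied => index 2.
Insert 47: h=4, slot 4 empty => index 4.
Insert 330: h=12, slot 12 empty => index 12.
Insert 303: h=14, slots 14,15,16,0,1,2,3,4 occupied => index 5.
Insert 297: h=5, slot 5 occupied => index 6.
Table: [728, 660, 514, 800, 47, 303, 297, ∅, ∅, 328, ∅, ∅, 330, ∅, 320, 507, 871]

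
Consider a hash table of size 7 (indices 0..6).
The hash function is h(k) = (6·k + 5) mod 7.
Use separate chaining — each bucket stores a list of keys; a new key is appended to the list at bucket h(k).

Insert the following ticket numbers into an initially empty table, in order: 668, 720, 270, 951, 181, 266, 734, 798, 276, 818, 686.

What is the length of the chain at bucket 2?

2

Insert 668: h=2, bucket 2 empty → new chain.
Insert 720: h=6, bucket 6 empty → new chain.
Insert 270: h=1, bucket 1 empty → new chain.
Insert 951: h=6, bucket 6 nonempty → append to chain.
Insert 181: h=6, bucket 6 nonempty → append to chain.
Insert 266: h=5, bucket 5 empty → new chain.
Insert 734: h=6, bucket 6 nonempty → append to chain.
Insert 798: h=5, bucket 5 nonempty → append to chain.
Insert 276: h=2, bucket 2 nonempty → append to chain.
Insert 818: h=6, bucket 6 nonempty → append to chain.
Insert 686: h=5, bucket 5 nonempty → append to chain.
Final buckets:
0: -
1: 270
2: 668 -> 276
3: -
4: -
5: 266 -> 798 -> 686
6: 720 -> 951 -> 181 -> 734 -> 818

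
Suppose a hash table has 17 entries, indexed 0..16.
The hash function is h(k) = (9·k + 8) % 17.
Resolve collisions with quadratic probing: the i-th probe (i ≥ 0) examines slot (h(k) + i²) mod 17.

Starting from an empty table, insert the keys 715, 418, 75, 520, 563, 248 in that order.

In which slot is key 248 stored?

Insert 715: h=0, slot 0 empty -> index 0.
Insert 418: h=13, slot 13 empty -> index 13.
Insert 75: h=3, slot 3 empty -> index 3.
Insert 520: h=13, slot 13 occupied -> index 14.
Insert 563: h=9, slot 9 empty -> index 9.
Insert 248: h=13, slots 13,14,0 occupied -> index 5.
Table: [715, _, _, 75, _, 248, _, _, _, 563, _, _, _, 418, 520, _, _]

5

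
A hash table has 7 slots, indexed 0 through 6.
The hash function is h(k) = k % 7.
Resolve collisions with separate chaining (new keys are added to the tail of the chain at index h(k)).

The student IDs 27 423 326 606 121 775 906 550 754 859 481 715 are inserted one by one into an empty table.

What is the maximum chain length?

27 -> bucket 6
423 -> bucket 3
326 -> bucket 4
606 -> bucket 4 (collision)
121 -> bucket 2
775 -> bucket 5
906 -> bucket 3 (collision)
550 -> bucket 4 (collision)
754 -> bucket 5 (collision)
859 -> bucket 5 (collision)
481 -> bucket 5 (collision)
715 -> bucket 1
Final buckets:
0: —
1: 715
2: 121
3: 423 -> 906
4: 326 -> 606 -> 550
5: 775 -> 754 -> 859 -> 481
6: 27

4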